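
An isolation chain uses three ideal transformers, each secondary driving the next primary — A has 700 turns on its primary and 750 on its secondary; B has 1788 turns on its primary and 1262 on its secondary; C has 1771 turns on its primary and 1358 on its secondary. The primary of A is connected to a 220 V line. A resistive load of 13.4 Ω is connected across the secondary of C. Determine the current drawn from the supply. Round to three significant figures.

After A: V = 220.00 × 750/700 = 235.71 V.
After B: V = 235.71 × 1262/1788 = 166.37 V.
After C: V = 166.37 × 1358/1771 = 127.57 V.
I_load = 127.57/13.4 = 9.5204 A, so P_out = 127.57 × 9.5204 = 1214.5 W.
All ideal ⇒ P_in = P_out, so I_supply = 1214.5/220 = 5.52 A.

I_supply ≈ 5.52 A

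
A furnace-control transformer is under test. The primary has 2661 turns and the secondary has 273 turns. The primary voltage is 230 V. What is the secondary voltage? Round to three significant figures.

V_s/V_p = N_s/N_p, so V_s = 230 × 273/2661 = 23.6 V.

V_s ≈ 23.6 V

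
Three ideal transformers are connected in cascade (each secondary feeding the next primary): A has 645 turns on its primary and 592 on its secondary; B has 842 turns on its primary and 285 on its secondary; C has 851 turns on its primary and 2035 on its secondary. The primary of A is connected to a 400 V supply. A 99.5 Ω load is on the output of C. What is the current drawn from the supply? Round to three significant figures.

I_supply ≈ 2.22 A

After A: V = 400.00 × 592/645 = 367.13 V.
After B: V = 367.13 × 285/842 = 124.27 V.
After C: V = 124.27 × 2035/851 = 297.16 V.
I_load = 297.16/99.5 = 2.9865 A, so P_out = 297.16 × 2.9865 = 887.48 W.
All ideal ⇒ P_in = P_out, so I_supply = 887.48/400 = 2.22 A.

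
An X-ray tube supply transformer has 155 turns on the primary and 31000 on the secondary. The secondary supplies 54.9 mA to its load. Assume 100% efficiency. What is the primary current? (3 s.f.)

I_p ≈ 11.0 A

For an ideal transformer I_p/I_s = N_s/N_p, so I_p = 0.0549 × 31000/155 = 11.0 A.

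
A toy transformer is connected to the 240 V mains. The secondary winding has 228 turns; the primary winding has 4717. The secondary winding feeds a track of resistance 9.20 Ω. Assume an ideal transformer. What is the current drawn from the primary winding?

V_s = V_p × N_s/N_p = 240 × 228/4717 = 11.601 V.
I_s = V_s/R = 11.601/9.20 = 1.2609 A.
For an ideal transformer I_p N_p = I_s N_s, so I_p = 1.2609 × 228/4717 = 0.0609 A.

I_p ≈ 0.0609 A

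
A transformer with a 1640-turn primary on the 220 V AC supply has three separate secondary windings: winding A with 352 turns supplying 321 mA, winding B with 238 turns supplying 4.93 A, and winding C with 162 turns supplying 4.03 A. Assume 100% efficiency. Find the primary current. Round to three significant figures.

V_A = 220 × 352/1640 = 47.220 V; V_B = 220 × 238/1640 = 31.927 V; V_C = 220 × 162/1640 = 21.732 V.
P_out = V_A I_A + V_B I_B + V_C I_C = 47.220×0.321 + 31.927×4.93 + 21.732×4.03 = 15.157 + 157.40 + 87.579 = 260.14 W.
Ideal ⇒ P_in = P_out, so I_p = P_out/V_p = 260.14/220 = 1.18 A.

I_p ≈ 1.18 A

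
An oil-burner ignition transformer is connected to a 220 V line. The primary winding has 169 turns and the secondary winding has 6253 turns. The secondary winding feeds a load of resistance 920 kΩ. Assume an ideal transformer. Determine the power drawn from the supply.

V_s = V_p × N_s/N_p = 220 × 6253/169 = 8140.0 V.
I_s = V_s/R = 8140.0/920000 = 0.0088478 A.
I_p = I_s × N_s/N_p = 0.0088478 × 6253/169 = 0.32737 A.
P = V_p I_p = 220 × 0.32737 = 72.0 W.

P ≈ 72.0 W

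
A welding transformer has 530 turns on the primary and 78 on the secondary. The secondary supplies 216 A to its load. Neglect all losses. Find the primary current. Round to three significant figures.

I_p ≈ 31.8 A

For an ideal transformer I_p/I_s = N_s/N_p, so I_p = 216 × 78/530 = 31.8 A.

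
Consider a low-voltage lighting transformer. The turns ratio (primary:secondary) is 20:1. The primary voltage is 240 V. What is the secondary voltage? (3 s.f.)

V_s/V_p = N_s/N_p, so V_s = 240 × 1/20 = 12.0 V.

V_s ≈ 12.0 V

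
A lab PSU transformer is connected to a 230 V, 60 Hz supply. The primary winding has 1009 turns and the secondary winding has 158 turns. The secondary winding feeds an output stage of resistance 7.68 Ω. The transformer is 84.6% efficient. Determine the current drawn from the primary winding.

V_s = 230 × 158/1009 = 36.016 V.
I_s = V_s/R = 36.016/7.68 = 4.6896 A.
P_out = V_s I_s = 36.016 × 4.6896 = 168.90 W.
P_in = P_out/η = 168.90/0.846 = 199.64 W.
I_p = P_in/V_p = 199.64/230 = 0.868 A.

I_p ≈ 0.868 A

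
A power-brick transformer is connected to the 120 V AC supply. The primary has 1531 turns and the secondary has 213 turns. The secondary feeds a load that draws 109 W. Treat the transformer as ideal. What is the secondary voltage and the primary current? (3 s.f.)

V_s = V_p × N_s/N_p = 120 × 213/1531 = 16.695 V.
I_s = P/V_s = 109/16.695 = 6.5289 A.
I_p = I_s × N_s/N_p = 6.5289 × 213/1531 = 0.908 A.

V_s ≈ 16.7 V, I_p ≈ 0.908 A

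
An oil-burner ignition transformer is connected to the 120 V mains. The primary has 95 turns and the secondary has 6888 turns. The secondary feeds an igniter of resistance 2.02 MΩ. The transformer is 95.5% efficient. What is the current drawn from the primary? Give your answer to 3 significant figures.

I_p ≈ 0.327 A

V_s = 120 × 6888/95 = 8700.6 V.
I_s = V_s/R = 8700.6/(2.02×10^6) = 0.0043072 A.
P_out = V_s I_s = 8700.6 × 0.0043072 = 37.476 W.
P_in = P_out/η = 37.476/0.955 = 39.242 W.
I_p = P_in/V_p = 39.242/120 = 0.327 A.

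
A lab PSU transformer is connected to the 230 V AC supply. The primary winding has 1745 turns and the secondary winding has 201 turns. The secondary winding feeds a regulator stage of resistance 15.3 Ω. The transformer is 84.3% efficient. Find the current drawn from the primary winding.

V_s = 230 × 201/1745 = 26.493 V.
I_s = V_s/R = 26.493/15.3 = 1.7316 A.
P_out = V_s I_s = 26.493 × 1.7316 = 45.874 W.
P_in = P_out/η = 45.874/0.843 = 54.417 W.
I_p = P_in/V_p = 54.417/230 = 0.237 A.

I_p ≈ 0.237 A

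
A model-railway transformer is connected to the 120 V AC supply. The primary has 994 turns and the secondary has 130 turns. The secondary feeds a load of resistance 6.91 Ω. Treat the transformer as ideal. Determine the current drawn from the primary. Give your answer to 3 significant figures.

I_p ≈ 0.297 A

V_s = V_p × N_s/N_p = 120 × 130/994 = 15.694 V.
I_s = V_s/R = 15.694/6.91 = 2.2712 A.
For an ideal transformer I_p N_p = I_s N_s, so I_p = 2.2712 × 130/994 = 0.297 A.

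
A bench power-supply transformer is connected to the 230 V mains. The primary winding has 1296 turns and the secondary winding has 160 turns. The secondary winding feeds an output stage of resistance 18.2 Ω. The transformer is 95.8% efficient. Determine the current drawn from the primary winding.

I_p ≈ 0.201 A

V_s = 230 × 160/1296 = 28.395 V.
I_s = V_s/R = 28.395/18.2 = 1.5602 A.
P_out = V_s I_s = 28.395 × 1.5602 = 44.301 W.
P_in = P_out/η = 44.301/0.958 = 46.243 W.
I_p = P_in/V_p = 46.243/230 = 0.201 A.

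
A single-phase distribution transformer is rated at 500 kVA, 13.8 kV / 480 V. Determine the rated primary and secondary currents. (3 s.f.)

I_p = S/V_p = 500000/13800 = 36.2 A.
I_s = S/V_s = 500000/480 = 1040 A.

I_p ≈ 36.2 A, I_s ≈ 1040 A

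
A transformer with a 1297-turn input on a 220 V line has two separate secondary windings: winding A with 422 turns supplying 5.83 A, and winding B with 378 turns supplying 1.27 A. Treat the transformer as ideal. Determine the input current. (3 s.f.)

I_in ≈ 2.27 A

V_A = 220 × 422/1297 = 71.581 V; V_B = 220 × 378/1297 = 64.117 V.
P_out = V_A I_A + V_B I_B = 71.581×5.83 + 64.117×1.27 = 417.31 + 81.429 = 498.74 W.
Ideal ⇒ P_in = P_out, so I_in = P_out/V_in = 498.74/220 = 2.27 A.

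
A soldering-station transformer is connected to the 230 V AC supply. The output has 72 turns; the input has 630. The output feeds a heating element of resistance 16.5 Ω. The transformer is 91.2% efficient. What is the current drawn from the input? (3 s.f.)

I_in ≈ 0.200 A

V_out = 230 × 72/630 = 26.286 V.
I_out = V_out/R = 26.286/16.5 = 1.5931 A.
P_out = V_out I_out = 26.286 × 1.5931 = 41.875 W.
P_in = P_out/η = 41.875/0.912 = 45.916 W.
I_in = P_in/V_in = 45.916/230 = 0.200 A.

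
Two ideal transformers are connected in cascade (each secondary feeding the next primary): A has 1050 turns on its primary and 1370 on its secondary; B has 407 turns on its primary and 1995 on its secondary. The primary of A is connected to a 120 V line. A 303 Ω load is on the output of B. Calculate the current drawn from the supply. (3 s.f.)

After A: V = 120.00 × 1370/1050 = 156.57 V.
After B: V = 156.57 × 1995/407 = 767.47 V.
I_load = 767.47/303 = 2.5329 A, so P_out = 767.47 × 2.5329 = 1943.9 W.
All ideal ⇒ P_in = P_out, so I_supply = 1943.9/120 = 16.2 A.

I_supply ≈ 16.2 A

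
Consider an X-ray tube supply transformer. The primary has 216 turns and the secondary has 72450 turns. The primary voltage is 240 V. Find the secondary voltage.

V_s/V_p = N_s/N_p, so V_s = 240 × 72450/216 = 80500 V.

V_s ≈ 80500 V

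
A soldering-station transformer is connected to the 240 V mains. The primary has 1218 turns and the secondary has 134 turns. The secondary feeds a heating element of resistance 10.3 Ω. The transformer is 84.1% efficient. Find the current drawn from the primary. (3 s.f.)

V_s = 240 × 134/1218 = 26.404 V.
I_s = V_s/R = 26.404/10.3 = 2.5635 A.
P_out = V_s I_s = 26.404 × 2.5635 = 67.686 W.
P_in = P_out/η = 67.686/0.841 = 80.483 W.
I_p = P_in/V_p = 80.483/240 = 0.335 A.

I_p ≈ 0.335 A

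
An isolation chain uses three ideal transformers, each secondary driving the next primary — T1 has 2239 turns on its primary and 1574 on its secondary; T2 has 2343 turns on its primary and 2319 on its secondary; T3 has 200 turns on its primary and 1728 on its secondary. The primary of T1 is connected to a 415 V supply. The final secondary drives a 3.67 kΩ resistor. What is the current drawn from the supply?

Secondary of T1: V = 415.00 × 1574/2239 = 291.74 V.
Secondary of T2: V = 291.74 × 2319/2343 = 288.75 V.
Secondary of T3: V = 288.75 × 1728/200 = 2494.8 V.
I_load = 2494.8/3670 = 0.67979 A, so P_out = 2494.8 × 0.67979 = 1696.0 W.
All ideal ⇒ P_in = P_out, so I_supply = 1696.0/415 = 4.09 A.

I_supply ≈ 4.09 A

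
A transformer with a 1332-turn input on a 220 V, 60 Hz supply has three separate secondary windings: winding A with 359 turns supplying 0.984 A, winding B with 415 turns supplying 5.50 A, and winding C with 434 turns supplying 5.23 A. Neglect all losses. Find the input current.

V_A = 220 × 359/1332 = 59.294 V; V_B = 220 × 415/1332 = 68.544 V; V_C = 220 × 434/1332 = 71.682 V.
P_out = V_A I_A + V_B I_B + V_C I_C = 59.294×0.984 + 68.544×5.50 + 71.682×5.23 = 58.346 + 376.99 + 374.90 = 810.23 W.
Ideal ⇒ P_in = P_out, so I_in = P_out/V_in = 810.23/220 = 3.68 A.

I_in ≈ 3.68 A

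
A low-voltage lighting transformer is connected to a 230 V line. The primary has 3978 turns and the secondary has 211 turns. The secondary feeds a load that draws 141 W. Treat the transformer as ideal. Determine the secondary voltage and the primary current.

V_s = V_p × N_s/N_p = 230 × 211/3978 = 12.200 V.
I_s = P/V_s = 141/12.200 = 11.558 A.
I_p = I_s × N_s/N_p = 11.558 × 211/3978 = 0.613 A.

V_s ≈ 12.2 V, I_p ≈ 0.613 A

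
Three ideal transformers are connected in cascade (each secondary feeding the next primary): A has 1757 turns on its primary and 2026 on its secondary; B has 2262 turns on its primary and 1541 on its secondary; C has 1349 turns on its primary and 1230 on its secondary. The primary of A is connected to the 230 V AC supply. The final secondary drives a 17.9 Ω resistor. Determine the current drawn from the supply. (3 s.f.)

I_supply ≈ 6.59 A

Secondary of A: V = 230.00 × 2026/1757 = 265.21 V.
Secondary of B: V = 265.21 × 1541/2262 = 180.68 V.
Secondary of C: V = 180.68 × 1230/1349 = 164.74 V.
I_load = 164.74/17.9 = 9.2033 A, so P_out = 164.74 × 9.2033 = 1516.2 W.
All ideal ⇒ P_in = P_out, so I_supply = 1516.2/230 = 6.59 A.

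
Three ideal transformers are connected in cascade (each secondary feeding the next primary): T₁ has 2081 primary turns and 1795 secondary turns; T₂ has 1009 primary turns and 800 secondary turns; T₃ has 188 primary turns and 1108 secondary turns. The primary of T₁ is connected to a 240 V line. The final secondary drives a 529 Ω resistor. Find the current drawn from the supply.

After T₁: V = 240.00 × 1795/2081 = 207.02 V.
After T₂: V = 207.02 × 800/1009 = 164.14 V.
After T₃: V = 164.14 × 1108/188 = 967.35 V.
I_load = 967.35/529 = 1.8286 A, so P_out = 967.35 × 1.8286 = 1768.9 W.
All ideal ⇒ P_in = P_out, so I_supply = 1768.9/240 = 7.37 A.

I_supply ≈ 7.37 A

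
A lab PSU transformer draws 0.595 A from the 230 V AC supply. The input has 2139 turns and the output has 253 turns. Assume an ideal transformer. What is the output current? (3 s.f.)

I_out ≈ 5.03 A

I_out/I_in = N_in/N_out, so I_out = 0.595 × 2139/253 = 5.03 A.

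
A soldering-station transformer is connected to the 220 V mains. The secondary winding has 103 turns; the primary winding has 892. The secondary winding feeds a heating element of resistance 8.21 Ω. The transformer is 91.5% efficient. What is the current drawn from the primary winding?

I_p ≈ 0.390 A

V_s = 220 × 103/892 = 25.404 V.
I_s = V_s/R = 25.404/8.21 = 3.0942 A.
P_out = V_s I_s = 25.404 × 3.0942 = 78.604 W.
P_in = P_out/η = 78.604/0.915 = 85.906 W.
I_p = P_in/V_p = 85.906/220 = 0.390 A.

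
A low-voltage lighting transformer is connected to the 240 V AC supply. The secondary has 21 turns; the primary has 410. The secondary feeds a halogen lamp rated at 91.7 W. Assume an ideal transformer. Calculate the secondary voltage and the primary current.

V_s ≈ 12.3 V, I_p ≈ 0.382 A

V_s = V_p × N_s/N_p = 240 × 21/410 = 12.293 V.
I_s = P/V_s = 91.7/12.293 = 7.4597 A.
I_p = I_s × N_s/N_p = 7.4597 × 21/410 = 0.382 A.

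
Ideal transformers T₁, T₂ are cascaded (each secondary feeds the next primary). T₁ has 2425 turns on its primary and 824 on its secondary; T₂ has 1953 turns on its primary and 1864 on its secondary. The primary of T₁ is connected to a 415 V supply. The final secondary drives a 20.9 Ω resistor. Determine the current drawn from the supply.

After T₁: V = 415.00 × 824/2425 = 141.01 V.
After T₂: V = 141.01 × 1864/1953 = 134.59 V.
I_load = 134.59/20.9 = 6.4396 A, so P_out = 134.59 × 6.4396 = 866.70 W.
All ideal ⇒ P_in = P_out, so I_supply = 866.70/415 = 2.09 A.

I_supply ≈ 2.09 A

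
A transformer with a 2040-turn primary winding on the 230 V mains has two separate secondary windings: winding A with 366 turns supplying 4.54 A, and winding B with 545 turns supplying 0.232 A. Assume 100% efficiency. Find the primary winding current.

V_A = 230 × 366/2040 = 41.265 V; V_B = 230 × 545/2040 = 61.446 V.
P_out = V_A I_A + V_B I_B = 41.265×4.54 + 61.446×0.232 = 187.34 + 14.255 = 201.60 W.
Ideal ⇒ P_in = P_out, so I_p = P_out/V_p = 201.60/230 = 0.877 A.

I_p ≈ 0.877 A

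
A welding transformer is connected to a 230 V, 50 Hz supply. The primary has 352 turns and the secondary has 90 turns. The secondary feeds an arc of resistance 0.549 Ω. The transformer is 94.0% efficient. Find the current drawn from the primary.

V_s = 230 × 90/352 = 58.807 V.
I_s = V_s/R = 58.807/0.549 = 107.12 A.
P_out = V_s I_s = 58.807 × 107.12 = 6299.2 W.
P_in = P_out/η = 6299.2/0.940 = 6701.2 W.
I_p = P_in/V_p = 6701.2/230 = 29.1 A.

I_p ≈ 29.1 A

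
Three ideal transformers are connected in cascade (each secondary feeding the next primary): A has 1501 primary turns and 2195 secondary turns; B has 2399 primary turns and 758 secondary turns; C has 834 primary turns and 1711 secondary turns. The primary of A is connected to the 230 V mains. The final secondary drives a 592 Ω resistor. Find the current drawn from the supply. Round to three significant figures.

Secondary of A: V = 230.00 × 2195/1501 = 336.34 V.
Secondary of B: V = 336.34 × 758/2399 = 106.27 V.
Secondary of C: V = 106.27 × 1711/834 = 218.02 V.
I_load = 218.02/592 = 0.36828 A, so P_out = 218.02 × 0.36828 = 80.295 W.
All ideal ⇒ P_in = P_out, so I_supply = 80.295/230 = 0.349 A.

I_supply ≈ 0.349 A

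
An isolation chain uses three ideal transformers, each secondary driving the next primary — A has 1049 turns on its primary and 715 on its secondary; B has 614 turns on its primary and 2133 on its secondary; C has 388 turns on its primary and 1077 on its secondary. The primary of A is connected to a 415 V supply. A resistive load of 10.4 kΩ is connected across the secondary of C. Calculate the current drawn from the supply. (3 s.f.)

Secondary of A: V = 415.00 × 715/1049 = 282.86 V.
Secondary of B: V = 282.86 × 2133/614 = 982.66 V.
Secondary of C: V = 982.66 × 1077/388 = 2727.6 V.
I_load = 2727.6/10400 = 0.26227 A, so P_out = 2727.6 × 0.26227 = 715.38 W.
All ideal ⇒ P_in = P_out, so I_supply = 715.38/415 = 1.72 A.

I_supply ≈ 1.72 A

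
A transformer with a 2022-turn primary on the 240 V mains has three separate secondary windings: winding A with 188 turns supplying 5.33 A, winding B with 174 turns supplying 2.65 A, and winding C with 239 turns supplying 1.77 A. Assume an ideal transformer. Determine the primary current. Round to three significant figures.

V_A = 240 × 188/2022 = 22.315 V; V_B = 240 × 174/2022 = 20.653 V; V_C = 240 × 239/2022 = 28.368 V.
P_out = V_A I_A + V_B I_B + V_C I_C = 22.315×5.33 + 20.653×2.65 + 28.368×1.77 = 118.94 + 54.730 + 50.211 = 223.88 W.
Ideal ⇒ P_in = P_out, so I_p = P_out/V_p = 223.88/240 = 0.933 A.

I_p ≈ 0.933 A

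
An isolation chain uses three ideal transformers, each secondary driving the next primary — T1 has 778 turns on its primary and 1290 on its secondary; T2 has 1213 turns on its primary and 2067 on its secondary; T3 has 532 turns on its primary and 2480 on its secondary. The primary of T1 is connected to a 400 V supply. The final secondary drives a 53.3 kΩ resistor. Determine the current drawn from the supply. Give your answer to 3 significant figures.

Secondary of T1: V = 400.00 × 1290/778 = 663.24 V.
Secondary of T2: V = 663.24 × 2067/1213 = 1130.2 V.
Secondary of T3: V = 1130.2 × 2480/532 = 5268.5 V.
I_load = 5268.5/53300 = 0.098847 A, so P_out = 5268.5 × 0.098847 = 520.78 W.
All ideal ⇒ P_in = P_out, so I_supply = 520.78/400 = 1.30 A.

I_supply ≈ 1.30 A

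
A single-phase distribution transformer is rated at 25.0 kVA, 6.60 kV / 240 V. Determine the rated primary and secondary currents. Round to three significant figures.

I_p ≈ 3.79 A, I_s ≈ 104 A

I_p = S/V_p = 25000/6600 = 3.79 A.
I_s = S/V_s = 25000/240 = 104 A.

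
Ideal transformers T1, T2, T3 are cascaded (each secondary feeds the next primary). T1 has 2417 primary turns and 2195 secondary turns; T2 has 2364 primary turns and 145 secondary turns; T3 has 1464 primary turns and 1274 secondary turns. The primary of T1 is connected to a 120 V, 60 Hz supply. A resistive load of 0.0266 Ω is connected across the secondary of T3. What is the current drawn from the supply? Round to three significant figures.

I_supply ≈ 10.6 A

Secondary of T1: V = 120.00 × 2195/2417 = 108.98 V.
Secondary of T2: V = 108.98 × 145/2364 = 6.6844 V.
Secondary of T3: V = 6.6844 × 1274/1464 = 5.8169 V.
I_load = 5.8169/0.0266 = 218.68 A, so P_out = 5.8169 × 218.68 = 1272.0 W.
All ideal ⇒ P_in = P_out, so I_supply = 1272.0/120 = 10.6 A.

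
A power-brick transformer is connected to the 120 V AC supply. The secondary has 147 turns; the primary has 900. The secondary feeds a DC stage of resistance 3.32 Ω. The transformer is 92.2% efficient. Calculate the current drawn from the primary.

I_p ≈ 1.05 A

V_s = 120 × 147/900 = 19.600 V.
I_s = V_s/R = 19.600/3.32 = 5.9036 A.
P_out = V_s I_s = 19.600 × 5.9036 = 115.71 W.
P_in = P_out/η = 115.71/0.922 = 125.50 W.
I_p = P_in/V_p = 125.50/120 = 1.05 A.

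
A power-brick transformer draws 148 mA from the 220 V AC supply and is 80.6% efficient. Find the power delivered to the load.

P_in = V_p I_p = 220 × 0.148 = 32.560 W.
P_out = η P_in = 0.806 × 32.560 = 26.2 W.

P_out ≈ 26.2 W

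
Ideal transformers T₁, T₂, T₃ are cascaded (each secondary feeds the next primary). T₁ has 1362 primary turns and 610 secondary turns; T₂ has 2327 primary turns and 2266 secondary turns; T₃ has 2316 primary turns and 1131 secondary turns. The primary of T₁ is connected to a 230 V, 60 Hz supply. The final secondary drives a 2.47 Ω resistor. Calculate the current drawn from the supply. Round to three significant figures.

I_supply ≈ 4.22 A

Secondary of T₁: V = 230.00 × 610/1362 = 103.01 V.
Secondary of T₂: V = 103.01 × 2266/2327 = 100.31 V.
Secondary of T₃: V = 100.31 × 1131/2316 = 48.986 V.
I_load = 48.986/2.47 = 19.832 A, so P_out = 48.986 × 19.832 = 971.49 W.
All ideal ⇒ P_in = P_out, so I_supply = 971.49/230 = 4.22 A.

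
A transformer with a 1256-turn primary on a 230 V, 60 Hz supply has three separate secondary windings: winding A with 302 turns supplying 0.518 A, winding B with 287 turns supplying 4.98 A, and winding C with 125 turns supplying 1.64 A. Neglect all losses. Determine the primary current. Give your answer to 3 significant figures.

V_A = 230 × 302/1256 = 55.303 V; V_B = 230 × 287/1256 = 52.556 V; V_C = 230 × 125/1256 = 22.890 V.
P_out = V_A I_A + V_B I_B + V_C I_C = 55.303×0.518 + 52.556×4.98 + 22.890×1.64 = 28.647 + 261.73 + 37.540 = 327.91 W.
Ideal ⇒ P_in = P_out, so I_p = P_out/V_p = 327.91/230 = 1.43 A.

I_p ≈ 1.43 A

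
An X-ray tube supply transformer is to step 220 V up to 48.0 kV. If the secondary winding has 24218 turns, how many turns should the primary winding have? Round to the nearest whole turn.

N_p = 111 turns

N_p/N_s = V_p/V_s, so N_p = 24218 × 220/48000 = 111.0 ≈ 111 turns.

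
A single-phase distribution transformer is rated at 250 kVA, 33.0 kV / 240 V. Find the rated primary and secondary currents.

I_p = S/V_p = 250000/33000 = 7.58 A.
I_s = S/V_s = 250000/240 = 1040 A.

I_p ≈ 7.58 A, I_s ≈ 1040 A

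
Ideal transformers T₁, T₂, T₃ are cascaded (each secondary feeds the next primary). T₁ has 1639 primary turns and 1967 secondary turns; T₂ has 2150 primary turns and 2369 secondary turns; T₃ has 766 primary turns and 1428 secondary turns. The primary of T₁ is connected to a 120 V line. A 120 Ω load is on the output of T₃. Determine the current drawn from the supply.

Secondary of T₁: V = 120.00 × 1967/1639 = 144.01 V.
Secondary of T₂: V = 144.01 × 2369/2150 = 158.68 V.
Secondary of T₃: V = 158.68 × 1428/766 = 295.82 V.
I_load = 295.82/120 = 2.4652 A, so P_out = 295.82 × 2.4652 = 729.26 W.
All ideal ⇒ P_in = P_out, so I_supply = 729.26/120 = 6.08 A.

I_supply ≈ 6.08 A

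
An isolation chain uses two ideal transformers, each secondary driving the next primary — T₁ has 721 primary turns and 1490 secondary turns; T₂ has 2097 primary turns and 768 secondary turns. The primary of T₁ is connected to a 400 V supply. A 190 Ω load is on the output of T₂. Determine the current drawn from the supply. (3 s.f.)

I_supply ≈ 1.21 A

After T₁: V = 400.00 × 1490/721 = 826.63 V.
After T₂: V = 826.63 × 768/2097 = 302.74 V.
I_load = 302.74/190 = 1.5934 A, so P_out = 302.74 × 1.5934 = 482.39 W.
All ideal ⇒ P_in = P_out, so I_supply = 482.39/400 = 1.21 A.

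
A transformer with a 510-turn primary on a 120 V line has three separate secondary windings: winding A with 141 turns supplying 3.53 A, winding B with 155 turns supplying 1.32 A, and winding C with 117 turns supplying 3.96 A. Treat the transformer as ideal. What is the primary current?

I_p ≈ 2.29 A

V_A = 120 × 141/510 = 33.176 V; V_B = 120 × 155/510 = 36.471 V; V_C = 120 × 117/510 = 27.529 V.
P_out = V_A I_A + V_B I_B + V_C I_C = 33.176×3.53 + 36.471×1.32 + 27.529×3.96 = 117.11 + 48.141 + 109.02 = 274.27 W.
Ideal ⇒ P_in = P_out, so I_p = P_out/V_p = 274.27/120 = 2.29 A.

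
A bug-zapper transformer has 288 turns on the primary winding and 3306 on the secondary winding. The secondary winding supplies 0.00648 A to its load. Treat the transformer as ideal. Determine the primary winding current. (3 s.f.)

For an ideal transformer I_p/I_s = N_s/N_p, so I_p = 0.00648 × 3306/288 = 0.0744 A.

I_p ≈ 0.0744 A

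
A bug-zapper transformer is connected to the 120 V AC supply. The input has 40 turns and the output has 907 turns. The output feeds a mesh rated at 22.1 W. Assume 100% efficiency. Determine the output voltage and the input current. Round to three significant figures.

V_out ≈ 2720 V, I_in ≈ 0.184 A

V_out = V_in × N_out/N_in = 120 × 907/40 = 2721.0 V.
I_out = P/V_out = 22.1/2721.0 = 0.0081220 A.
I_in = I_out × N_out/N_in = 0.0081220 × 907/40 = 0.184 A.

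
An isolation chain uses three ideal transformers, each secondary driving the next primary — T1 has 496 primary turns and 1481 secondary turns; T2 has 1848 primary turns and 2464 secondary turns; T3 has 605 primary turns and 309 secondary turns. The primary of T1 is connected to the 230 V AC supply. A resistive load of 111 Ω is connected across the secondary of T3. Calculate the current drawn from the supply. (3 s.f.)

After T1: V = 230.00 × 1481/496 = 686.75 V.
After T2: V = 686.75 × 2464/1848 = 915.67 V.
After T3: V = 915.67 × 309/605 = 467.67 V.
I_load = 467.67/111 = 4.2133 A, so P_out = 467.67 × 4.2133 = 1970.4 W.
All ideal ⇒ P_in = P_out, so I_supply = 1970.4/230 = 8.57 A.

I_supply ≈ 8.57 A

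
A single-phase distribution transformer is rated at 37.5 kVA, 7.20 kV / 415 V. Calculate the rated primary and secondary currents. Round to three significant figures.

I_p = S/V_p = 37500/7200 = 5.21 A.
I_s = S/V_s = 37500/415 = 90.4 A.

I_p ≈ 5.21 A, I_s ≈ 90.4 A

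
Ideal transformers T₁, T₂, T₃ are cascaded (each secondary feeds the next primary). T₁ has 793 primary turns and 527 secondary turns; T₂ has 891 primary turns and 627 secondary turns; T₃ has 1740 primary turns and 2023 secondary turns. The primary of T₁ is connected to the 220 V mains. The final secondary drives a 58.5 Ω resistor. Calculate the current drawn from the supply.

I_supply ≈ 1.11 A

After T₁: V = 220.00 × 527/793 = 146.20 V.
After T₂: V = 146.20 × 627/891 = 102.88 V.
After T₃: V = 102.88 × 2023/1740 = 119.62 V.
I_load = 119.62/58.5 = 2.0448 A, so P_out = 119.62 × 2.0448 = 244.59 W.
All ideal ⇒ P_in = P_out, so I_supply = 244.59/220 = 1.11 A.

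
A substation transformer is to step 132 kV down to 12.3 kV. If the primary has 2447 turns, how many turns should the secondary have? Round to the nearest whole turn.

N_s/N_p = V_s/V_p, so N_s = 2447 × 12300/132000 = 228.0 ≈ 228 turns.

N_s = 228 turns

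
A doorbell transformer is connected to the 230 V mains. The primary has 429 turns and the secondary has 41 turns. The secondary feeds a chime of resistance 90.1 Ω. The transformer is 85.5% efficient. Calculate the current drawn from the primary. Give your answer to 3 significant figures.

V_s = 230 × 41/429 = 21.981 V.
I_s = V_s/R = 21.981/90.1 = 0.24397 A.
P_out = V_s I_s = 21.981 × 0.24397 = 5.3627 W.
P_in = P_out/η = 5.3627/0.855 = 6.2722 W.
I_p = P_in/V_p = 6.2722/230 = 0.0273 A.

I_p ≈ 0.0273 A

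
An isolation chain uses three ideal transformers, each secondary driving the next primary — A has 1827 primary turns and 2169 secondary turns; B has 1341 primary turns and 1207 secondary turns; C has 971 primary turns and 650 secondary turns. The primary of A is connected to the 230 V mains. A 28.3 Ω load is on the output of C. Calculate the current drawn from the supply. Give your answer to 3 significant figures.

After A: V = 230.00 × 2169/1827 = 273.05 V.
After B: V = 273.05 × 1207/1341 = 245.77 V.
After C: V = 245.77 × 650/971 = 164.52 V.
I_load = 164.52/28.3 = 5.8135 A, so P_out = 164.52 × 5.8135 = 956.44 W.
All ideal ⇒ P_in = P_out, so I_supply = 956.44/230 = 4.16 A.

I_supply ≈ 4.16 A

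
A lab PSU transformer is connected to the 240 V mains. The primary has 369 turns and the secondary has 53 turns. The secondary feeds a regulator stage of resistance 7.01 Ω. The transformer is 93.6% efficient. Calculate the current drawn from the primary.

V_s = 240 × 53/369 = 34.472 V.
I_s = V_s/R = 34.472/7.01 = 4.9175 A.
P_out = V_s I_s = 34.472 × 4.9175 = 169.51 W.
P_in = P_out/η = 169.51/0.936 = 181.10 W.
I_p = P_in/V_p = 181.10/240 = 0.755 A.

I_p ≈ 0.755 A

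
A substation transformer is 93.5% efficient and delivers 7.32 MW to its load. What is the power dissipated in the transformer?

P_in = P_out/η = 7.32×10^6/0.935 = 7.82888×10^6 W.
P_loss = P_in − P_out = 7.82888×10^6 − 7.32×10^6 = 509000 W.

P_loss ≈ 509000 W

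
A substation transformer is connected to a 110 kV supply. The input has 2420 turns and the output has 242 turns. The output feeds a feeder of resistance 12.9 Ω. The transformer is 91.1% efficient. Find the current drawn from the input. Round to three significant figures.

V_out = 110000 × 242/2420 = 11000 V.
I_out = V_out/R = 11000/12.9 = 852.71 A.
P_out = V_out I_out = 11000 × 852.71 = 9.3798×10^6 W.
P_in = P_out/η = 9.3798×10^6/0.911 = 1.0296×10^7 W.
I_in = P_in/V_in = 1.0296×10^7/110000 = 93.6 A.

I_in ≈ 93.6 A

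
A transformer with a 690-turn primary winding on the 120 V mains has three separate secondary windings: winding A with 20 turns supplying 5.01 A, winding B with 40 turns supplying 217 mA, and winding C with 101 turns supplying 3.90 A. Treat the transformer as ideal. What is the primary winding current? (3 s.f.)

V_A = 120 × 20/690 = 3.4783 V; V_B = 120 × 40/690 = 6.9565 V; V_C = 120 × 101/690 = 17.565 V.
P_out = V_A I_A + V_B I_B + V_C I_C = 3.4783×5.01 + 6.9565×0.217 + 17.565×3.90 = 17.426 + 1.5096 + 68.504 = 87.440 W.
Ideal ⇒ P_in = P_out, so I_p = P_out/V_p = 87.440/120 = 0.729 A.

I_p ≈ 0.729 A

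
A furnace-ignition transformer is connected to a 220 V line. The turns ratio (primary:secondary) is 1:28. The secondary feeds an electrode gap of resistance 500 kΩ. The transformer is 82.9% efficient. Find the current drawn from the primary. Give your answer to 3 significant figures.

V_s = 220 × 28/1 = 6160.0 V.
I_s = V_s/R = 6160.0/500000 = 0.012320 A.
P_out = V_s I_s = 6160.0 × 0.012320 = 75.891 W.
P_in = P_out/η = 75.891/0.829 = 91.545 W.
I_p = P_in/V_p = 91.545/220 = 0.416 A.

I_p ≈ 0.416 A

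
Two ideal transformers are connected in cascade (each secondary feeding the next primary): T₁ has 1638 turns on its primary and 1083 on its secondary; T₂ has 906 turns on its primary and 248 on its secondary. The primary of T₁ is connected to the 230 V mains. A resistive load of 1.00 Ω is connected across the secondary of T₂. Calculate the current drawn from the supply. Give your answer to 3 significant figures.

I_supply ≈ 7.53 A

After T₁: V = 230.00 × 1083/1638 = 152.07 V.
After T₂: V = 152.07 × 248/906 = 41.626 V.
I_load = 41.626/1.00 = 41.626 A, so P_out = 41.626 × 41.626 = 1732.7 W.
All ideal ⇒ P_in = P_out, so I_supply = 1732.7/230 = 7.53 A.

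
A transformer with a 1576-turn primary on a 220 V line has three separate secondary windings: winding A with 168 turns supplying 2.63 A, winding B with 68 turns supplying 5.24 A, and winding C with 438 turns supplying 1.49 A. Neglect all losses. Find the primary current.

I_p ≈ 0.921 A

V_A = 220 × 168/1576 = 23.452 V; V_B = 220 × 68/1576 = 9.4924 V; V_C = 220 × 438/1576 = 61.142 V.
P_out = V_A I_A + V_B I_B + V_C I_C = 23.452×2.63 + 9.4924×5.24 + 61.142×1.49 = 61.678 + 49.740 + 91.102 = 202.52 W.
Ideal ⇒ P_in = P_out, so I_p = P_out/V_p = 202.52/220 = 0.921 A.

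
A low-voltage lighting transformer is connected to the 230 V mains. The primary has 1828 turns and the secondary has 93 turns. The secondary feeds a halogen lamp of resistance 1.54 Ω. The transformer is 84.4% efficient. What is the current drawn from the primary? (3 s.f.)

I_p ≈ 0.458 A

V_s = 230 × 93/1828 = 11.701 V.
I_s = V_s/R = 11.701/1.54 = 7.5983 A.
P_out = V_s I_s = 11.701 × 7.5983 = 88.910 W.
P_in = P_out/η = 88.910/0.844 = 105.34 W.
I_p = P_in/V_p = 105.34/230 = 0.458 A.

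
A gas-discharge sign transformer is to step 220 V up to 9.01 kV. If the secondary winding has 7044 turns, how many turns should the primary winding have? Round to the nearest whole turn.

N_p = 172 turns

N_p/N_s = V_p/V_s, so N_p = 7044 × 220/9010 = 172.0 ≈ 172 turns.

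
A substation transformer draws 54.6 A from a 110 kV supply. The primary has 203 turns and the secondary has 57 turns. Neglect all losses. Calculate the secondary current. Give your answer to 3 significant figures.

I_s/I_p = N_p/N_s, so I_s = 54.6 × 203/57 = 194 A.

I_s ≈ 194 A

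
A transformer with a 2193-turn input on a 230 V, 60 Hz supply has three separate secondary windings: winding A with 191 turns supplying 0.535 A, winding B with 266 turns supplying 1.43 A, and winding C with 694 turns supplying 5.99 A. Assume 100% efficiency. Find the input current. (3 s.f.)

I_in ≈ 2.12 A

V_A = 230 × 191/2193 = 20.032 V; V_B = 230 × 266/2193 = 27.898 V; V_C = 230 × 694/2193 = 72.786 V.
P_out = V_A I_A + V_B I_B + V_C I_C = 20.032×0.535 + 27.898×1.43 + 72.786×5.99 = 10.717 + 39.894 + 435.99 = 486.60 W.
Ideal ⇒ P_in = P_out, so I_in = P_out/V_in = 486.60/230 = 2.12 A.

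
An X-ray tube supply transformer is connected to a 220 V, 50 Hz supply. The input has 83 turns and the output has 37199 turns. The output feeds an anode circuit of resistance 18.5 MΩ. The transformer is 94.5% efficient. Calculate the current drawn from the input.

V_out = 220 × 37199/83 = 98600 V.
I_out = V_out/R = 98600/(1.85×10^7) = 0.0053297 A.
P_out = V_out I_out = 98600 × 0.0053297 = 525.51 W.
P_in = P_out/η = 525.51/0.945 = 556.09 W.
I_in = P_in/V_in = 556.09/220 = 2.53 A.

I_in ≈ 2.53 A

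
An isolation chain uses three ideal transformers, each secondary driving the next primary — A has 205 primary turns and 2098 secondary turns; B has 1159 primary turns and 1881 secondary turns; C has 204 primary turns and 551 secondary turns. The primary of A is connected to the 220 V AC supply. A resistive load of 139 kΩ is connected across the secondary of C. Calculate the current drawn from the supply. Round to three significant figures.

I_supply ≈ 3.19 A

Secondary of A: V = 220.00 × 2098/205 = 2251.5 V.
Secondary of B: V = 2251.5 × 1881/1159 = 3654.1 V.
Secondary of C: V = 3654.1 × 551/204 = 9869.6 V.
I_load = 9869.6/139000 = 0.071005 A, so P_out = 9869.6 × 0.071005 = 700.79 W.
All ideal ⇒ P_in = P_out, so I_supply = 700.79/220 = 3.19 A.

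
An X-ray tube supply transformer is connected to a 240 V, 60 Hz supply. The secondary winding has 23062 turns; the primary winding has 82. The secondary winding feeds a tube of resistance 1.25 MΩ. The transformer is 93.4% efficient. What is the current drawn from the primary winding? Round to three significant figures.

V_s = 240 × 23062/82 = 67499 V.
I_s = V_s/R = 67499/(1.25×10^6) = 0.053999 A.
P_out = V_s I_s = 67499 × 0.053999 = 3644.8 W.
P_in = P_out/η = 3644.8/0.934 = 3902.4 W.
I_p = P_in/V_p = 3902.4/240 = 16.3 A.

I_p ≈ 16.3 A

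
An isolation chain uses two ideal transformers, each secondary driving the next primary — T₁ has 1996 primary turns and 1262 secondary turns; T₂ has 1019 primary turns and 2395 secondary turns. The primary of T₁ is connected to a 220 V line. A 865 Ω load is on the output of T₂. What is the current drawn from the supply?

Secondary of T₁: V = 220.00 × 1262/1996 = 139.10 V.
Secondary of T₂: V = 139.10 × 2395/1019 = 326.93 V.
I_load = 326.93/865 = 0.37795 A, so P_out = 326.93 × 0.37795 = 123.56 W.
All ideal ⇒ P_in = P_out, so I_supply = 123.56/220 = 0.562 A.

I_supply ≈ 0.562 A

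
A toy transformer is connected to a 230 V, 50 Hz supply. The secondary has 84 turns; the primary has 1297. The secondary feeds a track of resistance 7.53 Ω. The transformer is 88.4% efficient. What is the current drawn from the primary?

V_s = 230 × 84/1297 = 14.896 V.
I_s = V_s/R = 14.896/7.53 = 1.9782 A.
P_out = V_s I_s = 14.896 × 1.9782 = 29.467 W.
P_in = P_out/η = 29.467/0.884 = 33.334 W.
I_p = P_in/V_p = 33.334/230 = 0.145 A.

I_p ≈ 0.145 A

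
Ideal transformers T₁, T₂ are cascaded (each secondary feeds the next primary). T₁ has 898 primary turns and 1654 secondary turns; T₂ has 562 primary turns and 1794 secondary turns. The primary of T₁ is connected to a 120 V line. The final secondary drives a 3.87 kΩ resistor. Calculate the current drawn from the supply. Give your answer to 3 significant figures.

After T₁: V = 120.00 × 1654/898 = 221.02 V.
After T₂: V = 221.02 × 1794/562 = 705.55 V.
I_load = 705.55/3870 = 0.18231 A, so P_out = 705.55 × 0.18231 = 128.63 W.
All ideal ⇒ P_in = P_out, so I_supply = 128.63/120 = 1.07 A.

I_supply ≈ 1.07 A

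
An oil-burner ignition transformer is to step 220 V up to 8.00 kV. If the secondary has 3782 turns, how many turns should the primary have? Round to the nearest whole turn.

N_p/N_s = V_p/V_s, so N_p = 3782 × 220/8000 = 104.0 ≈ 104 turns.

N_p = 104 turns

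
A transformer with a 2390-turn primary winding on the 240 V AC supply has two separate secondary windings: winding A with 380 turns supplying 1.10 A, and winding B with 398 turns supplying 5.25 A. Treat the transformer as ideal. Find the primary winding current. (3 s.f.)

I_p ≈ 1.05 A

V_A = 240 × 380/2390 = 38.159 V; V_B = 240 × 398/2390 = 39.967 V.
P_out = V_A I_A + V_B I_B = 38.159×1.10 + 39.967×5.25 = 41.975 + 209.82 = 251.80 W.
Ideal ⇒ P_in = P_out, so I_p = P_out/V_p = 251.80/240 = 1.05 A.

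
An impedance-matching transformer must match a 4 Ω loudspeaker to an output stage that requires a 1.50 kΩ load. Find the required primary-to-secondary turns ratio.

Z_p/Z_s = (N_p/N_s)², so N_p/N_s = √(1500/4) = √375 = 19.4.

N_p/N_s ≈ 19.4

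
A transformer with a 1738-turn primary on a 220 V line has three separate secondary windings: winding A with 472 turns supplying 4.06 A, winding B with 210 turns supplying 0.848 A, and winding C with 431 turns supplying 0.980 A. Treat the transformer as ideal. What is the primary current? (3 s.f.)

V_A = 220 × 472/1738 = 59.747 V; V_B = 220 × 210/1738 = 26.582 V; V_C = 220 × 431/1738 = 54.557 V.
P_out = V_A I_A + V_B I_B + V_C I_C = 59.747×4.06 + 26.582×0.848 + 54.557×0.980 = 242.57 + 22.542 + 53.466 = 318.58 W.
Ideal ⇒ P_in = P_out, so I_p = P_out/V_p = 318.58/220 = 1.45 A.

I_p ≈ 1.45 A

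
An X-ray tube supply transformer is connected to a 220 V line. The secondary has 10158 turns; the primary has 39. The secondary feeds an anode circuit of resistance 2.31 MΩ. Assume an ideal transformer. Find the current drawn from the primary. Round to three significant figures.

V_s = V_p × N_s/N_p = 220 × 10158/39 = 57302 V.
I_s = V_s/R = 57302/(2.31×10^6) = 0.024806 A.
For an ideal transformer I_p N_p = I_s N_s, so I_p = 0.024806 × 10158/39 = 6.46 A.

I_p ≈ 6.46 A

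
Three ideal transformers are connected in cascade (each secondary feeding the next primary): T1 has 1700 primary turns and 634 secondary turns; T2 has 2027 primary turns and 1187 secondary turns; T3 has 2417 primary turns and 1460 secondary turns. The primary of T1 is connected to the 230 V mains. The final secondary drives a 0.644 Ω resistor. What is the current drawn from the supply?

I_supply ≈ 6.22 A

Secondary of T1: V = 230.00 × 634/1700 = 85.776 V.
Secondary of T2: V = 85.776 × 1187/2027 = 50.230 V.
Secondary of T3: V = 50.230 × 1460/2417 = 30.342 V.
I_load = 30.342/0.644 = 47.115 A, so P_out = 30.342 × 47.115 = 1429.5 W.
All ideal ⇒ P_in = P_out, so I_supply = 1429.5/230 = 6.22 A.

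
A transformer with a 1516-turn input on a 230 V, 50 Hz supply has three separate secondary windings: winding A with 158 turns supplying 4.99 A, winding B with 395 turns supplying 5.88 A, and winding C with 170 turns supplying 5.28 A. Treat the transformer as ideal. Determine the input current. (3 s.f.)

I_in ≈ 2.64 A

V_A = 230 × 158/1516 = 23.971 V; V_B = 230 × 395/1516 = 59.927 V; V_C = 230 × 170/1516 = 25.792 V.
P_out = V_A I_A + V_B I_B + V_C I_C = 23.971×4.99 + 59.927×5.88 + 25.792×5.28 = 119.62 + 352.37 + 136.18 = 608.17 W.
Ideal ⇒ P_in = P_out, so I_in = P_out/V_in = 608.17/230 = 2.64 A.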